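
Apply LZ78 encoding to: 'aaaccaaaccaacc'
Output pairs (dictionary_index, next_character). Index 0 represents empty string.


LZ78 encoding steps:
Dictionary: {0: ''}
Step 1: w='' (idx 0), next='a' -> output (0, 'a'), add 'a' as idx 1
Step 2: w='a' (idx 1), next='a' -> output (1, 'a'), add 'aa' as idx 2
Step 3: w='' (idx 0), next='c' -> output (0, 'c'), add 'c' as idx 3
Step 4: w='c' (idx 3), next='a' -> output (3, 'a'), add 'ca' as idx 4
Step 5: w='aa' (idx 2), next='c' -> output (2, 'c'), add 'aac' as idx 5
Step 6: w='ca' (idx 4), next='a' -> output (4, 'a'), add 'caa' as idx 6
Step 7: w='c' (idx 3), next='c' -> output (3, 'c'), add 'cc' as idx 7


Encoded: [(0, 'a'), (1, 'a'), (0, 'c'), (3, 'a'), (2, 'c'), (4, 'a'), (3, 'c')]


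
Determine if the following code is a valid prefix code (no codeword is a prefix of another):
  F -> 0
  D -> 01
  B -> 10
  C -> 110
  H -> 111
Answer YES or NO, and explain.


Checking each pair (does one codeword prefix another?):
  F='0' vs D='01': prefix -- VIOLATION

NO -- this is NOT a valid prefix code. F (0) is a prefix of D (01).


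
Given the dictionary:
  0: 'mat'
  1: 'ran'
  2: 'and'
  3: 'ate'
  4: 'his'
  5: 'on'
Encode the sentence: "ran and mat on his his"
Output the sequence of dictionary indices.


Look up each word in the dictionary:
  'ran' -> 1
  'and' -> 2
  'mat' -> 0
  'on' -> 5
  'his' -> 4
  'his' -> 4

Encoded: [1, 2, 0, 5, 4, 4]


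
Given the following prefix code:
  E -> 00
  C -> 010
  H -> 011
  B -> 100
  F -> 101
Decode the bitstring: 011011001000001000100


Decoding step by step:
Bits 011 -> H
Bits 011 -> H
Bits 00 -> E
Bits 100 -> B
Bits 00 -> E
Bits 010 -> C
Bits 00 -> E
Bits 100 -> B


Decoded message: HHEBECEB


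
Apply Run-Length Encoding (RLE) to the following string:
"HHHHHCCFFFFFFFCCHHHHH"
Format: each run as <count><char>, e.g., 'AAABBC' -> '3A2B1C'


Scanning runs left to right:
  i=0: run of 'H' x 5 -> '5H'
  i=5: run of 'C' x 2 -> '2C'
  i=7: run of 'F' x 7 -> '7F'
  i=14: run of 'C' x 2 -> '2C'
  i=16: run of 'H' x 5 -> '5H'

RLE = 5H2C7F2C5H


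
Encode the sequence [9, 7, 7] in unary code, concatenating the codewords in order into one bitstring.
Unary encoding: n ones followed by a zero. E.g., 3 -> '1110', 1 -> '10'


Encode each number as n ones followed by a terminating 0:
  9 -> 1111111110 (10 bits)
  7 -> 11111110 (8 bits)
  7 -> 11111110 (8 bits)
Total length = 10 + 8 + 8 = 26 bits.

Unary([9, 7, 7]) = 11111111101111111011111110 (26 bits)


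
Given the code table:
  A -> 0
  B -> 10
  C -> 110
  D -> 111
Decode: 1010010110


Decoding:
10 -> B
10 -> B
0 -> A
10 -> B
110 -> C


Result: BBABC


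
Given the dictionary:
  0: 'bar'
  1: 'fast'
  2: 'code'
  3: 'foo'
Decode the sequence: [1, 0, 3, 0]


Look up each index in the dictionary:
  1 -> 'fast'
  0 -> 'bar'
  3 -> 'foo'
  0 -> 'bar'

Decoded: "fast bar foo bar"


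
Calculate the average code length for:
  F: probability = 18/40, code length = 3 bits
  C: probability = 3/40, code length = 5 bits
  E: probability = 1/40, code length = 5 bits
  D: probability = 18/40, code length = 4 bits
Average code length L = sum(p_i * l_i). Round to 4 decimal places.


Weighted contributions p_i * l_i:
  F: (18/40) * 3 = 54/40
  C: (3/40) * 5 = 15/40
  E: (1/40) * 5 = 5/40
  D: (18/40) * 4 = 72/40
Sum = (54 + 15 + 5 + 72)/40 = 146/40

L = 146/40 = 3.6500 bits/symbol


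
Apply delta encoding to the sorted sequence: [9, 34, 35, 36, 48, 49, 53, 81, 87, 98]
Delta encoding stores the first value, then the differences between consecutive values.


First value: 9
Deltas:
  34 - 9 = 25
  35 - 34 = 1
  36 - 35 = 1
  48 - 36 = 12
  49 - 48 = 1
  53 - 49 = 4
  81 - 53 = 28
  87 - 81 = 6
  98 - 87 = 11


Delta encoded: [9, 25, 1, 1, 12, 1, 4, 28, 6, 11]


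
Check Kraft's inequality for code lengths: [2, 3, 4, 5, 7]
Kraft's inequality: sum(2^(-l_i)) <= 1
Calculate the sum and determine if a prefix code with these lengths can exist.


Sum = 2^(-2) + 2^(-3) + 2^(-4) + 2^(-5) + 2^(-7)
    = 0.25 + 0.125 + 0.0625 + 0.03125 + 0.0078125
    = 61/128 = 0.4765625
Since 0.4765625 <= 1, Kraft's inequality IS satisfied.
A prefix code with these lengths CAN exist.

Kraft sum = 0.4765625. Satisfied.


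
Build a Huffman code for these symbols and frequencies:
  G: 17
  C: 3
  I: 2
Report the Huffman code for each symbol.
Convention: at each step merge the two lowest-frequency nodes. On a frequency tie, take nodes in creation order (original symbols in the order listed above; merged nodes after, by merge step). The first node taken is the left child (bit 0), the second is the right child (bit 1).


Huffman tree construction:
Step 1: Merge I(2) + C(3) = 5
Step 2: Merge (I+C)(5) + G(17) = 22
Read each symbol's code off the tree from the root (left child = 0, right child = 1).

Codes:
  G: 1 (length 1)
  C: 01 (length 2)
  I: 00 (length 2)
Average code length: 27/22 = 1.2273 bits/symbol


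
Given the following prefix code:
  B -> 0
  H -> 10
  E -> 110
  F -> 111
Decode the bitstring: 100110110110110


Decoding step by step:
Bits 10 -> H
Bits 0 -> B
Bits 110 -> E
Bits 110 -> E
Bits 110 -> E
Bits 110 -> E


Decoded message: HBEEEE


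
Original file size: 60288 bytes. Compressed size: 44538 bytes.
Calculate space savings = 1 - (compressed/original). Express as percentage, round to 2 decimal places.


ratio = compressed/original = 44538/60288 = 0.738754
savings = 1 - ratio = 1 - 0.738754 = 0.261246
as a percentage: 0.261246 * 100 = 26.12%

Space savings = 1 - 44538/60288 = 26.12%


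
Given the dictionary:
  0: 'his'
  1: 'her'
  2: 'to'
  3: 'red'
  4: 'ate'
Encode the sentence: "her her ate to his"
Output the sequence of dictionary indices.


Look up each word in the dictionary:
  'her' -> 1
  'her' -> 1
  'ate' -> 4
  'to' -> 2
  'his' -> 0

Encoded: [1, 1, 4, 2, 0]


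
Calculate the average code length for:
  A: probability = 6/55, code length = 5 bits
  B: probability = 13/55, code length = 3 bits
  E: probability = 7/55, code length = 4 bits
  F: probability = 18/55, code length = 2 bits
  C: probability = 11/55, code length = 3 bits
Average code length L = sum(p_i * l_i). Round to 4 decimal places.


Weighted contributions p_i * l_i:
  A: (6/55) * 5 = 30/55
  B: (13/55) * 3 = 39/55
  E: (7/55) * 4 = 28/55
  F: (18/55) * 2 = 36/55
  C: (11/55) * 3 = 33/55
Sum = (30 + 39 + 28 + 36 + 33)/55 = 166/55

L = 166/55 = 3.0182 bits/symbol


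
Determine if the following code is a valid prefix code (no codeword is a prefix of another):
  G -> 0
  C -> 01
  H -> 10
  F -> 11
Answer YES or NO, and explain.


Checking each pair (does one codeword prefix another?):
  G='0' vs C='01': prefix -- VIOLATION

NO -- this is NOT a valid prefix code. G (0) is a prefix of C (01).


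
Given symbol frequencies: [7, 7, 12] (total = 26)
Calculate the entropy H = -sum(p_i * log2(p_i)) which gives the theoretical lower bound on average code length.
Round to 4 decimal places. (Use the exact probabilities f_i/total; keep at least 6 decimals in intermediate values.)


Per-symbol terms -p_i * log2(p_i) with p_i = f_i/26:
  p = 7/26 = 0.269231: log2(p) = -1.893085, -p*log2(p) = 0.509677
  p = 7/26 = 0.269231: log2(p) = -1.893085, -p*log2(p) = 0.509677
  p = 12/26 = 0.461538: log2(p) = -1.115477, -p*log2(p) = 0.514836
H = 0.509677 + 0.509677 + 0.514836 = 1.534190

H = 1.5342 bits/symbol


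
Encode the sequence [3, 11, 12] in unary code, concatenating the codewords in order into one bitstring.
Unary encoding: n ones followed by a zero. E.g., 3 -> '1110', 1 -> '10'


Encode each number as n ones followed by a terminating 0:
  3 -> 1110 (4 bits)
  11 -> 111111111110 (12 bits)
  12 -> 1111111111110 (13 bits)
Total length = 4 + 12 + 13 = 29 bits.

Unary([3, 11, 12]) = 11101111111111101111111111110 (29 bits)


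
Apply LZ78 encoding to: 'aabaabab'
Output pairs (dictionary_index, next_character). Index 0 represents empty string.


LZ78 encoding steps:
Dictionary: {0: ''}
Step 1: w='' (idx 0), next='a' -> output (0, 'a'), add 'a' as idx 1
Step 2: w='a' (idx 1), next='b' -> output (1, 'b'), add 'ab' as idx 2
Step 3: w='a' (idx 1), next='a' -> output (1, 'a'), add 'aa' as idx 3
Step 4: w='' (idx 0), next='b' -> output (0, 'b'), add 'b' as idx 4
Step 5: w='ab' (idx 2), end of input -> output (2, '')


Encoded: [(0, 'a'), (1, 'b'), (1, 'a'), (0, 'b'), (2, '')]


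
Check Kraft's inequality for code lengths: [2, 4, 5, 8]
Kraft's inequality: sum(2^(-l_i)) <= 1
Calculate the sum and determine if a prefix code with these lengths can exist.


Sum = 2^(-2) + 2^(-4) + 2^(-5) + 2^(-8)
    = 0.25 + 0.0625 + 0.03125 + 0.00390625
    = 89/256 = 0.34765625
Since 0.34765625 <= 1, Kraft's inequality IS satisfied.
A prefix code with these lengths CAN exist.

Kraft sum = 0.34765625. Satisfied.


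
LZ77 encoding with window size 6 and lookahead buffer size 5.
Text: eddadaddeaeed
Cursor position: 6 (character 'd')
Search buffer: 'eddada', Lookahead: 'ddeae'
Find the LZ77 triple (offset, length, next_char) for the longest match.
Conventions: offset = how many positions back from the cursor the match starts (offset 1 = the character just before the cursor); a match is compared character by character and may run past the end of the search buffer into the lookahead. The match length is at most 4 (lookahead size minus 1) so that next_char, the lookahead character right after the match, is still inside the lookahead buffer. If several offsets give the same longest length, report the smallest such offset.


Try each offset into the search buffer:
  offset=1 (pos 5, char 'a'): match length 0
  offset=2 (pos 4, char 'd'): match length 1
  offset=3 (pos 3, char 'a'): match length 0
  offset=4 (pos 2, char 'd'): match length 1
  offset=5 (pos 1, char 'd'): match length 2
  offset=6 (pos 0, char 'e'): match length 0
Longest match has length 2 at offset 5.
next_char = character at position 6 + 2 = 8 -> 'e'

Best match: offset=5, length=2 (matching 'dd' starting at position 1)
LZ77 triple: (5, 2, 'e')


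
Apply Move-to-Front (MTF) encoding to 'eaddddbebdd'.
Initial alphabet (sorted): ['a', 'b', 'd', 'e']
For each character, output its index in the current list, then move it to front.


MTF encoding:
'e': index 3 in ['a', 'b', 'd', 'e'] -> ['e', 'a', 'b', 'd']
'a': index 1 in ['e', 'a', 'b', 'd'] -> ['a', 'e', 'b', 'd']
'd': index 3 in ['a', 'e', 'b', 'd'] -> ['d', 'a', 'e', 'b']
'd': index 0 in ['d', 'a', 'e', 'b'] -> ['d', 'a', 'e', 'b']
'd': index 0 in ['d', 'a', 'e', 'b'] -> ['d', 'a', 'e', 'b']
'd': index 0 in ['d', 'a', 'e', 'b'] -> ['d', 'a', 'e', 'b']
'b': index 3 in ['d', 'a', 'e', 'b'] -> ['b', 'd', 'a', 'e']
'e': index 3 in ['b', 'd', 'a', 'e'] -> ['e', 'b', 'd', 'a']
'b': index 1 in ['e', 'b', 'd', 'a'] -> ['b', 'e', 'd', 'a']
'd': index 2 in ['b', 'e', 'd', 'a'] -> ['d', 'b', 'e', 'a']
'd': index 0 in ['d', 'b', 'e', 'a'] -> ['d', 'b', 'e', 'a']


Output: [3, 1, 3, 0, 0, 0, 3, 3, 1, 2, 0]


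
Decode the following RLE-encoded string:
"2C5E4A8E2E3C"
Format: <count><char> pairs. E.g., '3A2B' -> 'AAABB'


Expanding each <count><char> pair:
  2C -> 'CC'
  5E -> 'EEEEE'
  4A -> 'AAAA'
  8E -> 'EEEEEEEE'
  2E -> 'EE'
  3C -> 'CCC'

Decoded = CCEEEEEAAAAEEEEEEEEEECCC


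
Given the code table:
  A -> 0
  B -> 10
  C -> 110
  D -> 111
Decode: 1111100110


Decoding:
111 -> D
110 -> C
0 -> A
110 -> C


Result: DCAC


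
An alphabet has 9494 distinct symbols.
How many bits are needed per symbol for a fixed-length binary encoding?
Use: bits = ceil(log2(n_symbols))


log2(9494) = 13.2128
Bracket: 2^13 = 8192 < 9494 <= 2^14 = 16384
So ceil(log2(9494)) = 14

bits = ceil(log2(9494)) = ceil(13.2128) = 14 bits


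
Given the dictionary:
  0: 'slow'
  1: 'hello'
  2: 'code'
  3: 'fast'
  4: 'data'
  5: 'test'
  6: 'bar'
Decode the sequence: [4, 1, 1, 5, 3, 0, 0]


Look up each index in the dictionary:
  4 -> 'data'
  1 -> 'hello'
  1 -> 'hello'
  5 -> 'test'
  3 -> 'fast'
  0 -> 'slow'
  0 -> 'slow'

Decoded: "data hello hello test fast slow slow"


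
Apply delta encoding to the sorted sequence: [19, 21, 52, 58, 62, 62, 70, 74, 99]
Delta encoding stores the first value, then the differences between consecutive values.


First value: 19
Deltas:
  21 - 19 = 2
  52 - 21 = 31
  58 - 52 = 6
  62 - 58 = 4
  62 - 62 = 0
  70 - 62 = 8
  74 - 70 = 4
  99 - 74 = 25


Delta encoded: [19, 2, 31, 6, 4, 0, 8, 4, 25]


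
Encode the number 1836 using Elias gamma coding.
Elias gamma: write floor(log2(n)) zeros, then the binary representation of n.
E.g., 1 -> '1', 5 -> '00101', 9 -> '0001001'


num_bits = floor(log2(1836)) + 1 = 11
leading_zeros = num_bits - 1 = 10
binary(1836) = 11100101100

Elias gamma(1836) = '0000000000' + '11100101100' = 000000000011100101100 (21 bits)


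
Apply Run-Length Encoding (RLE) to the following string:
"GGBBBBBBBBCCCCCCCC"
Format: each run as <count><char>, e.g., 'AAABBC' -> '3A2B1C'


Scanning runs left to right:
  i=0: run of 'G' x 2 -> '2G'
  i=2: run of 'B' x 8 -> '8B'
  i=10: run of 'C' x 8 -> '8C'

RLE = 2G8B8C


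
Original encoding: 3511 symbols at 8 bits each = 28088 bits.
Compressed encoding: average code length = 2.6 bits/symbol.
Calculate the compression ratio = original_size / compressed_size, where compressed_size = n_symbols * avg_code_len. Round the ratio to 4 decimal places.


original_size = n_symbols * orig_bits = 3511 * 8 = 28088 bits
compressed_size = n_symbols * avg_code_len = 3511 * 2.6 = 9128.6 bits
ratio = original_size / compressed_size = 28088 / 9128.6 = 3.0769

Compression ratio = 3.0769


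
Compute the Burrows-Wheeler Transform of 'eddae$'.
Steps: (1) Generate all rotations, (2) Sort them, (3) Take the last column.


Rotations (sorted):
  0: $eddae -> last char: e
  1: ae$edd -> last char: d
  2: dae$ed -> last char: d
  3: ddae$e -> last char: e
  4: e$edda -> last char: a
  5: eddae$ -> last char: $


BWT = eddea$


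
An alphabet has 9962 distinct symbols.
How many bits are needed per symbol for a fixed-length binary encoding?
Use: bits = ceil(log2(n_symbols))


log2(9962) = 13.2822
Bracket: 2^13 = 8192 < 9962 <= 2^14 = 16384
So ceil(log2(9962)) = 14

bits = ceil(log2(9962)) = ceil(13.2822) = 14 bits


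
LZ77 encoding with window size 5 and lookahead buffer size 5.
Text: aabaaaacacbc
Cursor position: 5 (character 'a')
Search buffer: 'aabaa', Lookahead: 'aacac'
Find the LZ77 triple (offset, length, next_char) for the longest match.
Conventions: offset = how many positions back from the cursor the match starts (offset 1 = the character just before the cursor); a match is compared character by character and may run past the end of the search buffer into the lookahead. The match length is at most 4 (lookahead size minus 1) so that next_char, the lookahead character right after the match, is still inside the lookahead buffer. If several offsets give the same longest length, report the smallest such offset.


Try each offset into the search buffer:
  offset=1 (pos 4, char 'a'): match length 2
  offset=2 (pos 3, char 'a'): match length 2
  offset=3 (pos 2, char 'b'): match length 0
  offset=4 (pos 1, char 'a'): match length 1
  offset=5 (pos 0, char 'a'): match length 2
Longest match has length 2, found at offsets 1, 2, 5; take the smallest, offset 1.
next_char = character at position 5 + 2 = 7 -> 'c'

Best match: offset=1, length=2 (matching 'aa' starting at position 4)
LZ77 triple: (1, 2, 'c')


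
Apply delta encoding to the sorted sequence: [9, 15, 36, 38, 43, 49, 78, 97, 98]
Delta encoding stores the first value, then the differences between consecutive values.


First value: 9
Deltas:
  15 - 9 = 6
  36 - 15 = 21
  38 - 36 = 2
  43 - 38 = 5
  49 - 43 = 6
  78 - 49 = 29
  97 - 78 = 19
  98 - 97 = 1


Delta encoded: [9, 6, 21, 2, 5, 6, 29, 19, 1]


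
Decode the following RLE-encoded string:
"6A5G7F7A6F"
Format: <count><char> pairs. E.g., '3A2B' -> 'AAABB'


Expanding each <count><char> pair:
  6A -> 'AAAAAA'
  5G -> 'GGGGG'
  7F -> 'FFFFFFF'
  7A -> 'AAAAAAA'
  6F -> 'FFFFFF'

Decoded = AAAAAAGGGGGFFFFFFFAAAAAAAFFFFFF


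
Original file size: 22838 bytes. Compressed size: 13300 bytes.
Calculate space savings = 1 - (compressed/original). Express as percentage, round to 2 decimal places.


ratio = compressed/original = 13300/22838 = 0.582363
savings = 1 - ratio = 1 - 0.582363 = 0.417637
as a percentage: 0.417637 * 100 = 41.76%

Space savings = 1 - 13300/22838 = 41.76%


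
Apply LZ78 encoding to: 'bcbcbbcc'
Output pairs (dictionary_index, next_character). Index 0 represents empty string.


LZ78 encoding steps:
Dictionary: {0: ''}
Step 1: w='' (idx 0), next='b' -> output (0, 'b'), add 'b' as idx 1
Step 2: w='' (idx 0), next='c' -> output (0, 'c'), add 'c' as idx 2
Step 3: w='b' (idx 1), next='c' -> output (1, 'c'), add 'bc' as idx 3
Step 4: w='b' (idx 1), next='b' -> output (1, 'b'), add 'bb' as idx 4
Step 5: w='c' (idx 2), next='c' -> output (2, 'c'), add 'cc' as idx 5


Encoded: [(0, 'b'), (0, 'c'), (1, 'c'), (1, 'b'), (2, 'c')]


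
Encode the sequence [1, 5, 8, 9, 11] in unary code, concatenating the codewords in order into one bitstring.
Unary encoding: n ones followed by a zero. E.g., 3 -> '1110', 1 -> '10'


Encode each number as n ones followed by a terminating 0:
  1 -> 10 (2 bits)
  5 -> 111110 (6 bits)
  8 -> 111111110 (9 bits)
  9 -> 1111111110 (10 bits)
  11 -> 111111111110 (12 bits)
Total length = 2 + 6 + 9 + 10 + 12 = 39 bits.

Unary([1, 5, 8, 9, 11]) = 101111101111111101111111110111111111110 (39 bits)


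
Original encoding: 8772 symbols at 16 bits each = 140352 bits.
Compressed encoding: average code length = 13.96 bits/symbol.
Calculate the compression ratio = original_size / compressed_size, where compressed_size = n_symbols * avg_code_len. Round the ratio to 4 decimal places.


original_size = n_symbols * orig_bits = 8772 * 16 = 140352 bits
compressed_size = n_symbols * avg_code_len = 8772 * 13.96 = 122457.12 bits
ratio = original_size / compressed_size = 140352 / 122457.12 = 1.1461

Compression ratio = 1.1461


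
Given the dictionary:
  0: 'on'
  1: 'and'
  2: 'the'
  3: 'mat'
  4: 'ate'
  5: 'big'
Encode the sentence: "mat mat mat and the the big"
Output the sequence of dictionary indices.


Look up each word in the dictionary:
  'mat' -> 3
  'mat' -> 3
  'mat' -> 3
  'and' -> 1
  'the' -> 2
  'the' -> 2
  'big' -> 5

Encoded: [3, 3, 3, 1, 2, 2, 5]


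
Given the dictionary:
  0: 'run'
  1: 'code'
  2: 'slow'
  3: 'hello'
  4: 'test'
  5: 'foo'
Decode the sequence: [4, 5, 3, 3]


Look up each index in the dictionary:
  4 -> 'test'
  5 -> 'foo'
  3 -> 'hello'
  3 -> 'hello'

Decoded: "test foo hello hello"


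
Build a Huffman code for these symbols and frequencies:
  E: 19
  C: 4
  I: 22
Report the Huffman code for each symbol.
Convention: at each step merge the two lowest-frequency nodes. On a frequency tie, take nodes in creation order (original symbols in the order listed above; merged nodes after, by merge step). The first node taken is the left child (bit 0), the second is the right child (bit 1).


Huffman tree construction:
Step 1: Merge C(4) + E(19) = 23
Step 2: Merge I(22) + (C+E)(23) = 45
Read each symbol's code off the tree from the root (left child = 0, right child = 1).

Codes:
  E: 11 (length 2)
  C: 10 (length 2)
  I: 0 (length 1)
Average code length: 68/45 = 1.5111 bits/symbol


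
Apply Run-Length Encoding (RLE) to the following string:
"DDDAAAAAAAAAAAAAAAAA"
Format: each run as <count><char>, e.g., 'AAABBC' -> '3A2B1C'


Scanning runs left to right:
  i=0: run of 'D' x 3 -> '3D'
  i=3: run of 'A' x 17 -> '17A'

RLE = 3D17A


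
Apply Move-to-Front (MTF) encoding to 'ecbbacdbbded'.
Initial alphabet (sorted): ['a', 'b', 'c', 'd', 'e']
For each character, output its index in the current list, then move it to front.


MTF encoding:
'e': index 4 in ['a', 'b', 'c', 'd', 'e'] -> ['e', 'a', 'b', 'c', 'd']
'c': index 3 in ['e', 'a', 'b', 'c', 'd'] -> ['c', 'e', 'a', 'b', 'd']
'b': index 3 in ['c', 'e', 'a', 'b', 'd'] -> ['b', 'c', 'e', 'a', 'd']
'b': index 0 in ['b', 'c', 'e', 'a', 'd'] -> ['b', 'c', 'e', 'a', 'd']
'a': index 3 in ['b', 'c', 'e', 'a', 'd'] -> ['a', 'b', 'c', 'e', 'd']
'c': index 2 in ['a', 'b', 'c', 'e', 'd'] -> ['c', 'a', 'b', 'e', 'd']
'd': index 4 in ['c', 'a', 'b', 'e', 'd'] -> ['d', 'c', 'a', 'b', 'e']
'b': index 3 in ['d', 'c', 'a', 'b', 'e'] -> ['b', 'd', 'c', 'a', 'e']
'b': index 0 in ['b', 'd', 'c', 'a', 'e'] -> ['b', 'd', 'c', 'a', 'e']
'd': index 1 in ['b', 'd', 'c', 'a', 'e'] -> ['d', 'b', 'c', 'a', 'e']
'e': index 4 in ['d', 'b', 'c', 'a', 'e'] -> ['e', 'd', 'b', 'c', 'a']
'd': index 1 in ['e', 'd', 'b', 'c', 'a'] -> ['d', 'e', 'b', 'c', 'a']


Output: [4, 3, 3, 0, 3, 2, 4, 3, 0, 1, 4, 1]


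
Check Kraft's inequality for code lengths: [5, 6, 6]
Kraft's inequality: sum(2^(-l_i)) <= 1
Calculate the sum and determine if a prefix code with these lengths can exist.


Sum = 2^(-5) + 2^(-6) + 2^(-6)
    = 0.03125 + 0.015625 + 0.015625
    = 4/64 = 0.0625
Since 0.0625 <= 1, Kraft's inequality IS satisfied.
A prefix code with these lengths CAN exist.

Kraft sum = 0.0625. Satisfied.


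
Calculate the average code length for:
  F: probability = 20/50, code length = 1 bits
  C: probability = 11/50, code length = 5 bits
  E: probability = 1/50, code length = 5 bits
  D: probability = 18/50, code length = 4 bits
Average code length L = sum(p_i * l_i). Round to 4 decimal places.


Weighted contributions p_i * l_i:
  F: (20/50) * 1 = 20/50
  C: (11/50) * 5 = 55/50
  E: (1/50) * 5 = 5/50
  D: (18/50) * 4 = 72/50
Sum = (20 + 55 + 5 + 72)/50 = 152/50

L = 152/50 = 3.0400 bits/symbol


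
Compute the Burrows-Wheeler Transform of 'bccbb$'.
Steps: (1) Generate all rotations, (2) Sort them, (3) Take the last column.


Rotations (sorted):
  0: $bccbb -> last char: b
  1: b$bccb -> last char: b
  2: bb$bcc -> last char: c
  3: bccbb$ -> last char: $
  4: cbb$bc -> last char: c
  5: ccbb$b -> last char: b


BWT = bbc$cb


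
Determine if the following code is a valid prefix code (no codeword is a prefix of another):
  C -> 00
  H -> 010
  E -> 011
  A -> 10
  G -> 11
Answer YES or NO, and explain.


Checking each pair (does one codeword prefix another?):
  C='00' vs H='010': no prefix
  C='00' vs E='011': no prefix
  C='00' vs A='10': no prefix
  C='00' vs G='11': no prefix
  H='010' vs C='00': no prefix
  H='010' vs E='011': no prefix
  H='010' vs A='10': no prefix
  H='010' vs G='11': no prefix
  E='011' vs C='00': no prefix
  E='011' vs H='010': no prefix
  E='011' vs A='10': no prefix
  E='011' vs G='11': no prefix
  A='10' vs C='00': no prefix
  A='10' vs H='010': no prefix
  A='10' vs E='011': no prefix
  A='10' vs G='11': no prefix
  G='11' vs C='00': no prefix
  G='11' vs H='010': no prefix
  G='11' vs E='011': no prefix
  G='11' vs A='10': no prefix
No violation found over all pairs.

YES -- this is a valid prefix code. No codeword is a prefix of any other codeword.


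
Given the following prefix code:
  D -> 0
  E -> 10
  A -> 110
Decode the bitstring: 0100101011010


Decoding step by step:
Bits 0 -> D
Bits 10 -> E
Bits 0 -> D
Bits 10 -> E
Bits 10 -> E
Bits 110 -> A
Bits 10 -> E


Decoded message: DEDEEAE


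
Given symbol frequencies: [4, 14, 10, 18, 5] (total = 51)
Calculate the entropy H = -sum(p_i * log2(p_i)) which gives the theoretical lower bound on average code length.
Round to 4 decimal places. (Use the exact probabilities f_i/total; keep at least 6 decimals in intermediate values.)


Per-symbol terms -p_i * log2(p_i) with p_i = f_i/51:
  p = 4/51 = 0.078431: log2(p) = -3.672425, -p*log2(p) = 0.288033
  p = 14/51 = 0.274510: log2(p) = -1.865070, -p*log2(p) = 0.511980
  p = 10/51 = 0.196078: log2(p) = -2.350497, -p*log2(p) = 0.460882
  p = 18/51 = 0.352941: log2(p) = -1.502500, -p*log2(p) = 0.530294
  p = 5/51 = 0.098039: log2(p) = -3.350497, -p*log2(p) = 0.328480
H = 0.288033 + 0.511980 + 0.460882 + 0.530294 + 0.328480 = 2.119669

H = 2.1197 bits/symbol


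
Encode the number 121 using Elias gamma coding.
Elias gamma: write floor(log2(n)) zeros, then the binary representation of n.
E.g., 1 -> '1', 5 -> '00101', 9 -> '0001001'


num_bits = floor(log2(121)) + 1 = 7
leading_zeros = num_bits - 1 = 6
binary(121) = 1111001

Elias gamma(121) = '000000' + '1111001' = 0000001111001 (13 bits)


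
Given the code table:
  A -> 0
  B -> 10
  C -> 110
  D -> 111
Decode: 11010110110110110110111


Decoding:
110 -> C
10 -> B
110 -> C
110 -> C
110 -> C
110 -> C
110 -> C
111 -> D


Result: CBCCCCCD


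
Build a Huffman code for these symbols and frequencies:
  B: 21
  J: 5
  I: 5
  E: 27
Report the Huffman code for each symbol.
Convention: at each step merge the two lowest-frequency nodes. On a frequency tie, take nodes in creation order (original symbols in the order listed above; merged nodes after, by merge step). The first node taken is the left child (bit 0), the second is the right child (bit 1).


Huffman tree construction:
Step 1: Merge J(5) + I(5) = 10
Step 2: Merge (J+I)(10) + B(21) = 31
Step 3: Merge E(27) + ((J+I)+B)(31) = 58
Read each symbol's code off the tree from the root (left child = 0, right child = 1).

Codes:
  B: 11 (length 2)
  J: 100 (length 3)
  I: 101 (length 3)
  E: 0 (length 1)
Average code length: 99/58 = 1.7069 bits/symbol


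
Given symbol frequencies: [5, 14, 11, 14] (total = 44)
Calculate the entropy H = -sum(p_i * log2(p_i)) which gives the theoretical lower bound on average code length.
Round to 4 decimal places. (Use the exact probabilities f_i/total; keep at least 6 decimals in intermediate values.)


Per-symbol terms -p_i * log2(p_i) with p_i = f_i/44:
  p = 5/44 = 0.113636: log2(p) = -3.137504, -p*log2(p) = 0.356534
  p = 14/44 = 0.318182: log2(p) = -1.652077, -p*log2(p) = 0.525661
  p = 11/44 = 0.250000: log2(p) = -2.000000, -p*log2(p) = 0.500000
  p = 14/44 = 0.318182: log2(p) = -1.652077, -p*log2(p) = 0.525661
H = 0.356534 + 0.525661 + 0.500000 + 0.525661 = 1.907856

H = 1.9079 bits/symbol


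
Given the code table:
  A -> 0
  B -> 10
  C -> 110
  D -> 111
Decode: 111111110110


Decoding:
111 -> D
111 -> D
110 -> C
110 -> C


Result: DDCC


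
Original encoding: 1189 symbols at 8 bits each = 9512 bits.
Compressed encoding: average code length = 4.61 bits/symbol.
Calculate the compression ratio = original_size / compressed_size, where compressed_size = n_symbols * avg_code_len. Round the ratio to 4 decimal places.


original_size = n_symbols * orig_bits = 1189 * 8 = 9512 bits
compressed_size = n_symbols * avg_code_len = 1189 * 4.61 = 5481.29 bits
ratio = original_size / compressed_size = 9512 / 5481.29 = 1.7354

Compression ratio = 1.7354


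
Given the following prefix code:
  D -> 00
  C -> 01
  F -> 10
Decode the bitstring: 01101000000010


Decoding step by step:
Bits 01 -> C
Bits 10 -> F
Bits 10 -> F
Bits 00 -> D
Bits 00 -> D
Bits 00 -> D
Bits 10 -> F


Decoded message: CFFDDDF


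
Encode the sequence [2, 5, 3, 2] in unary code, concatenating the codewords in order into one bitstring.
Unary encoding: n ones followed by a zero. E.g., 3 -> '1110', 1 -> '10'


Encode each number as n ones followed by a terminating 0:
  2 -> 110 (3 bits)
  5 -> 111110 (6 bits)
  3 -> 1110 (4 bits)
  2 -> 110 (3 bits)
Total length = 3 + 6 + 4 + 3 = 16 bits.

Unary([2, 5, 3, 2]) = 1101111101110110 (16 bits)


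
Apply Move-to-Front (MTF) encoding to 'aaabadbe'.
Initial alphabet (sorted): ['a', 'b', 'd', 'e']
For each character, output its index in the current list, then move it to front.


MTF encoding:
'a': index 0 in ['a', 'b', 'd', 'e'] -> ['a', 'b', 'd', 'e']
'a': index 0 in ['a', 'b', 'd', 'e'] -> ['a', 'b', 'd', 'e']
'a': index 0 in ['a', 'b', 'd', 'e'] -> ['a', 'b', 'd', 'e']
'b': index 1 in ['a', 'b', 'd', 'e'] -> ['b', 'a', 'd', 'e']
'a': index 1 in ['b', 'a', 'd', 'e'] -> ['a', 'b', 'd', 'e']
'd': index 2 in ['a', 'b', 'd', 'e'] -> ['d', 'a', 'b', 'e']
'b': index 2 in ['d', 'a', 'b', 'e'] -> ['b', 'd', 'a', 'e']
'e': index 3 in ['b', 'd', 'a', 'e'] -> ['e', 'b', 'd', 'a']


Output: [0, 0, 0, 1, 1, 2, 2, 3]


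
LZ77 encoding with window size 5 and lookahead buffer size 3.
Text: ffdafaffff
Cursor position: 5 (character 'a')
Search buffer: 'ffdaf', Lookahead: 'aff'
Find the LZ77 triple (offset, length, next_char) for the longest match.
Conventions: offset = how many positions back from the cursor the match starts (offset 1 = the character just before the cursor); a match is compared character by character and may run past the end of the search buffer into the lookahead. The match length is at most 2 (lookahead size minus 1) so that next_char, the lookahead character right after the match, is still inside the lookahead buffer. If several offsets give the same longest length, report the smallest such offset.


Try each offset into the search buffer:
  offset=1 (pos 4, char 'f'): match length 0
  offset=2 (pos 3, char 'a'): match length 2
  offset=3 (pos 2, char 'd'): match length 0
  offset=4 (pos 1, char 'f'): match length 0
  offset=5 (pos 0, char 'f'): match length 0
Longest match has length 2 at offset 2.
next_char = character at position 5 + 2 = 7 -> 'f'

Best match: offset=2, length=2 (matching 'af' starting at position 3)
LZ77 triple: (2, 2, 'f')


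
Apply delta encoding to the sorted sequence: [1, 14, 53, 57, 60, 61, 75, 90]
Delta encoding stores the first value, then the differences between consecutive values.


First value: 1
Deltas:
  14 - 1 = 13
  53 - 14 = 39
  57 - 53 = 4
  60 - 57 = 3
  61 - 60 = 1
  75 - 61 = 14
  90 - 75 = 15


Delta encoded: [1, 13, 39, 4, 3, 1, 14, 15]


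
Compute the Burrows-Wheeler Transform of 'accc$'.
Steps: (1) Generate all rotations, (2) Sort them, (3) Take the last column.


Rotations (sorted):
  0: $accc -> last char: c
  1: accc$ -> last char: $
  2: c$acc -> last char: c
  3: cc$ac -> last char: c
  4: ccc$a -> last char: a


BWT = c$cca


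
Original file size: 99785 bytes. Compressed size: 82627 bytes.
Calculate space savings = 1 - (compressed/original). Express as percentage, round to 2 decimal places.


ratio = compressed/original = 82627/99785 = 0.82805
savings = 1 - ratio = 1 - 0.82805 = 0.17195
as a percentage: 0.17195 * 100 = 17.19%

Space savings = 1 - 82627/99785 = 17.19%


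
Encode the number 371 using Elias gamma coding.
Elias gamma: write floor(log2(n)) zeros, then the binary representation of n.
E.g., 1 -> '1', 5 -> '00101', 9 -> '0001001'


num_bits = floor(log2(371)) + 1 = 9
leading_zeros = num_bits - 1 = 8
binary(371) = 101110011

Elias gamma(371) = '00000000' + '101110011' = 00000000101110011 (17 bits)


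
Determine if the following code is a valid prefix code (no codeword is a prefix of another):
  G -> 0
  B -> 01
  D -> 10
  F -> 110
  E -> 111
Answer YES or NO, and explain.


Checking each pair (does one codeword prefix another?):
  G='0' vs B='01': prefix -- VIOLATION

NO -- this is NOT a valid prefix code. G (0) is a prefix of B (01).


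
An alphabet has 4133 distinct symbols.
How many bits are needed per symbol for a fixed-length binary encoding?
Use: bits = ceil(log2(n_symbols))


log2(4133) = 12.013
Bracket: 2^12 = 4096 < 4133 <= 2^13 = 8192
So ceil(log2(4133)) = 13

bits = ceil(log2(4133)) = ceil(12.013) = 13 bits


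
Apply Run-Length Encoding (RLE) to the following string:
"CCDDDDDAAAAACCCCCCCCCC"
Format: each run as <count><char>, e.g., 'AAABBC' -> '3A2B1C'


Scanning runs left to right:
  i=0: run of 'C' x 2 -> '2C'
  i=2: run of 'D' x 5 -> '5D'
  i=7: run of 'A' x 5 -> '5A'
  i=12: run of 'C' x 10 -> '10C'

RLE = 2C5D5A10C


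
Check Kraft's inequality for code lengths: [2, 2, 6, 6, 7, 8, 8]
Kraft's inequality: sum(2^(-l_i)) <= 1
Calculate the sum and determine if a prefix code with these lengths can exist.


Sum = 2^(-2) + 2^(-2) + 2^(-6) + 2^(-6) + 2^(-7) + 2^(-8) + 2^(-8)
    = 0.25 + 0.25 + 0.015625 + 0.015625 + 0.0078125 + 0.00390625 + 0.00390625
    = 140/256 = 0.546875
Since 0.546875 <= 1, Kraft's inequality IS satisfied.
A prefix code with these lengths CAN exist.

Kraft sum = 0.546875. Satisfied.


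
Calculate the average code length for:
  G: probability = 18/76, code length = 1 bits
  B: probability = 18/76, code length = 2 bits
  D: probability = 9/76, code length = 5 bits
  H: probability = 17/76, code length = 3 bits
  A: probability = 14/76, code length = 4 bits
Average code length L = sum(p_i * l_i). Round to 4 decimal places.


Weighted contributions p_i * l_i:
  G: (18/76) * 1 = 18/76
  B: (18/76) * 2 = 36/76
  D: (9/76) * 5 = 45/76
  H: (17/76) * 3 = 51/76
  A: (14/76) * 4 = 56/76
Sum = (18 + 36 + 45 + 51 + 56)/76 = 206/76

L = 206/76 = 2.7105 bits/symbol


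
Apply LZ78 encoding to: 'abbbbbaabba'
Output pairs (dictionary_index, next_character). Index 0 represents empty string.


LZ78 encoding steps:
Dictionary: {0: ''}
Step 1: w='' (idx 0), next='a' -> output (0, 'a'), add 'a' as idx 1
Step 2: w='' (idx 0), next='b' -> output (0, 'b'), add 'b' as idx 2
Step 3: w='b' (idx 2), next='b' -> output (2, 'b'), add 'bb' as idx 3
Step 4: w='bb' (idx 3), next='a' -> output (3, 'a'), add 'bba' as idx 4
Step 5: w='a' (idx 1), next='b' -> output (1, 'b'), add 'ab' as idx 5
Step 6: w='b' (idx 2), next='a' -> output (2, 'a'), add 'ba' as idx 6


Encoded: [(0, 'a'), (0, 'b'), (2, 'b'), (3, 'a'), (1, 'b'), (2, 'a')]


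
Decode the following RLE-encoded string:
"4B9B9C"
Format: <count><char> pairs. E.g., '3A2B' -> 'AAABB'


Expanding each <count><char> pair:
  4B -> 'BBBB'
  9B -> 'BBBBBBBBB'
  9C -> 'CCCCCCCCC'

Decoded = BBBBBBBBBBBBBCCCCCCCCC


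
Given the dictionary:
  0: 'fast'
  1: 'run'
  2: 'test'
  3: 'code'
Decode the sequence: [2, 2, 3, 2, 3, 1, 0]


Look up each index in the dictionary:
  2 -> 'test'
  2 -> 'test'
  3 -> 'code'
  2 -> 'test'
  3 -> 'code'
  1 -> 'run'
  0 -> 'fast'

Decoded: "test test code test code run fast"


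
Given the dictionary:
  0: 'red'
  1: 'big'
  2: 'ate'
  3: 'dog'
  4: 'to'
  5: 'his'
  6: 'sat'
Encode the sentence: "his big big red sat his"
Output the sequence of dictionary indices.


Look up each word in the dictionary:
  'his' -> 5
  'big' -> 1
  'big' -> 1
  'red' -> 0
  'sat' -> 6
  'his' -> 5

Encoded: [5, 1, 1, 0, 6, 5]


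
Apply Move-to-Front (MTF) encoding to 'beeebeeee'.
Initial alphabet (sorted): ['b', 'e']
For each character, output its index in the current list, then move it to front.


MTF encoding:
'b': index 0 in ['b', 'e'] -> ['b', 'e']
'e': index 1 in ['b', 'e'] -> ['e', 'b']
'e': index 0 in ['e', 'b'] -> ['e', 'b']
'e': index 0 in ['e', 'b'] -> ['e', 'b']
'b': index 1 in ['e', 'b'] -> ['b', 'e']
'e': index 1 in ['b', 'e'] -> ['e', 'b']
'e': index 0 in ['e', 'b'] -> ['e', 'b']
'e': index 0 in ['e', 'b'] -> ['e', 'b']
'e': index 0 in ['e', 'b'] -> ['e', 'b']


Output: [0, 1, 0, 0, 1, 1, 0, 0, 0]


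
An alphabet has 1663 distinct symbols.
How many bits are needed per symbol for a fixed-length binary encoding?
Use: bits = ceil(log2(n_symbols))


log2(1663) = 10.6996
Bracket: 2^10 = 1024 < 1663 <= 2^11 = 2048
So ceil(log2(1663)) = 11

bits = ceil(log2(1663)) = ceil(10.6996) = 11 bits


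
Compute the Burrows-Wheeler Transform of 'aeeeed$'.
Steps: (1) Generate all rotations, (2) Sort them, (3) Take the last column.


Rotations (sorted):
  0: $aeeeed -> last char: d
  1: aeeeed$ -> last char: $
  2: d$aeeee -> last char: e
  3: ed$aeee -> last char: e
  4: eed$aee -> last char: e
  5: eeed$ae -> last char: e
  6: eeeed$a -> last char: a


BWT = d$eeeea


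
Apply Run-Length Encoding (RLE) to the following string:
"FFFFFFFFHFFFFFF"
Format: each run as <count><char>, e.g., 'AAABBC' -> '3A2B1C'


Scanning runs left to right:
  i=0: run of 'F' x 8 -> '8F'
  i=8: run of 'H' x 1 -> '1H'
  i=9: run of 'F' x 6 -> '6F'

RLE = 8F1H6F


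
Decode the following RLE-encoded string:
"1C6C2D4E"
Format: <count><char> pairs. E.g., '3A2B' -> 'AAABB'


Expanding each <count><char> pair:
  1C -> 'C'
  6C -> 'CCCCCC'
  2D -> 'DD'
  4E -> 'EEEE'

Decoded = CCCCCCCDDEEEE


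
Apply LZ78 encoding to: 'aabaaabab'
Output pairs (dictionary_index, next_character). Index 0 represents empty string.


LZ78 encoding steps:
Dictionary: {0: ''}
Step 1: w='' (idx 0), next='a' -> output (0, 'a'), add 'a' as idx 1
Step 2: w='a' (idx 1), next='b' -> output (1, 'b'), add 'ab' as idx 2
Step 3: w='a' (idx 1), next='a' -> output (1, 'a'), add 'aa' as idx 3
Step 4: w='ab' (idx 2), next='a' -> output (2, 'a'), add 'aba' as idx 4
Step 5: w='' (idx 0), next='b' -> output (0, 'b'), add 'b' as idx 5


Encoded: [(0, 'a'), (1, 'b'), (1, 'a'), (2, 'a'), (0, 'b')]


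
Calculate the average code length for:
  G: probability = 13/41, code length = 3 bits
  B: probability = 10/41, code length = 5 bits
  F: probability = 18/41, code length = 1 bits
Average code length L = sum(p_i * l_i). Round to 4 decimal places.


Weighted contributions p_i * l_i:
  G: (13/41) * 3 = 39/41
  B: (10/41) * 5 = 50/41
  F: (18/41) * 1 = 18/41
Sum = (39 + 50 + 18)/41 = 107/41

L = 107/41 = 2.6098 bits/symbol


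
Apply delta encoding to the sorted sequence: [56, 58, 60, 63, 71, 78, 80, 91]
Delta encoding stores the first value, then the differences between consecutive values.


First value: 56
Deltas:
  58 - 56 = 2
  60 - 58 = 2
  63 - 60 = 3
  71 - 63 = 8
  78 - 71 = 7
  80 - 78 = 2
  91 - 80 = 11


Delta encoded: [56, 2, 2, 3, 8, 7, 2, 11]


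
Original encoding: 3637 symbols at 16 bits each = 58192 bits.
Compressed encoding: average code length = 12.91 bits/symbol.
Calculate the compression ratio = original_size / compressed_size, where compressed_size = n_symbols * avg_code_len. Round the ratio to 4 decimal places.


original_size = n_symbols * orig_bits = 3637 * 16 = 58192 bits
compressed_size = n_symbols * avg_code_len = 3637 * 12.91 = 46953.67 bits
ratio = original_size / compressed_size = 58192 / 46953.67 = 1.2393

Compression ratio = 1.2393


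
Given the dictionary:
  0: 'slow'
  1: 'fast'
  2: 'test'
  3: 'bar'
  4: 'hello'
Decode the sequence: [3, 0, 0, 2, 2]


Look up each index in the dictionary:
  3 -> 'bar'
  0 -> 'slow'
  0 -> 'slow'
  2 -> 'test'
  2 -> 'test'

Decoded: "bar slow slow test test"


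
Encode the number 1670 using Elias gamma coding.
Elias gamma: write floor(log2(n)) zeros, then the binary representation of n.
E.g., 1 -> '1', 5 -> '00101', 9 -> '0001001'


num_bits = floor(log2(1670)) + 1 = 11
leading_zeros = num_bits - 1 = 10
binary(1670) = 11010000110

Elias gamma(1670) = '0000000000' + '11010000110' = 000000000011010000110 (21 bits)


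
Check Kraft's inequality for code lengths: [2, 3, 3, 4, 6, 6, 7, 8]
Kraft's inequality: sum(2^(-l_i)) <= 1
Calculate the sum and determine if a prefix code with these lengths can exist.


Sum = 2^(-2) + 2^(-3) + 2^(-3) + 2^(-4) + 2^(-6) + 2^(-6) + 2^(-7) + 2^(-8)
    = 0.25 + 0.125 + 0.125 + 0.0625 + 0.015625 + 0.015625 + 0.0078125 + 0.00390625
    = 155/256 = 0.60546875
Since 0.60546875 <= 1, Kraft's inequality IS satisfied.
A prefix code with these lengths CAN exist.

Kraft sum = 0.60546875. Satisfied.


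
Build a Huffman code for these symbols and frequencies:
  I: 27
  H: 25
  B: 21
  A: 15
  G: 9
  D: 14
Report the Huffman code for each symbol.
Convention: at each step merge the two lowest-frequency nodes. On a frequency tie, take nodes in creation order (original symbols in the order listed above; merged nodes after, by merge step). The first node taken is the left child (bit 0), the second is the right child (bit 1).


Huffman tree construction:
Step 1: Merge G(9) + D(14) = 23
Step 2: Merge A(15) + B(21) = 36
Step 3: Merge (G+D)(23) + H(25) = 48
Step 4: Merge I(27) + (A+B)(36) = 63
Step 5: Merge ((G+D)+H)(48) + (I+(A+B))(63) = 111
Read each symbol's code off the tree from the root (left child = 0, right child = 1).

Codes:
  I: 10 (length 2)
  H: 01 (length 2)
  B: 111 (length 3)
  A: 110 (length 3)
  G: 000 (length 3)
  D: 001 (length 3)
Average code length: 281/111 = 2.5315 bits/symbol


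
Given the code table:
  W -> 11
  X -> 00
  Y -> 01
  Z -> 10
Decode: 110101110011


Decoding:
11 -> W
01 -> Y
01 -> Y
11 -> W
00 -> X
11 -> W


Result: WYYWXW


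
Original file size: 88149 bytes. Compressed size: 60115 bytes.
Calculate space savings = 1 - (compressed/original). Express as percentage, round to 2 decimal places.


ratio = compressed/original = 60115/88149 = 0.68197
savings = 1 - ratio = 1 - 0.68197 = 0.31803
as a percentage: 0.31803 * 100 = 31.8%

Space savings = 1 - 60115/88149 = 31.8%
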